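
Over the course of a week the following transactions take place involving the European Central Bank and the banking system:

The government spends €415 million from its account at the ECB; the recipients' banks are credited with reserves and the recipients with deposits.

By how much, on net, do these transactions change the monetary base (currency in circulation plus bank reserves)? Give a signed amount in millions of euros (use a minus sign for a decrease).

Government spending €415 million: a non-base liability converts back to reserves → +€415M.

+€415 million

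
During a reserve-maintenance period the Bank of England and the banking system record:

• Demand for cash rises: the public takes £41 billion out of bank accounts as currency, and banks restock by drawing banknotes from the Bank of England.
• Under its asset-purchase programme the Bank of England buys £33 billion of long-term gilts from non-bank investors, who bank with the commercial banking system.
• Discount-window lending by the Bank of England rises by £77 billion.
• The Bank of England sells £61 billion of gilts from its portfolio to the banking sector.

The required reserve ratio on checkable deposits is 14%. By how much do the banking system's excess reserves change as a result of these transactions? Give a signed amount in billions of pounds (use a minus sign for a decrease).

+£9.12 billion

Currency withdrawal £41 billion: reserves −£41B, deposits −£41B.
Asset purchase (from non-banks) £33 billion: reserves +£33B, deposits +£33B.
Discount-window loan £77 billion: reserves +£77B, deposits 0.
OMO sale (to banks) £61 billion: reserves −£61B, deposits 0.
Totals: Δreserves = +£8B, Δdeposits = −£8B.
Δrequired reserves = 14% × −£8B = −£1.12B.
Δexcess reserves = Δreserves − Δrequired = +£8B − (−£1.12B) = +£9.12 billion.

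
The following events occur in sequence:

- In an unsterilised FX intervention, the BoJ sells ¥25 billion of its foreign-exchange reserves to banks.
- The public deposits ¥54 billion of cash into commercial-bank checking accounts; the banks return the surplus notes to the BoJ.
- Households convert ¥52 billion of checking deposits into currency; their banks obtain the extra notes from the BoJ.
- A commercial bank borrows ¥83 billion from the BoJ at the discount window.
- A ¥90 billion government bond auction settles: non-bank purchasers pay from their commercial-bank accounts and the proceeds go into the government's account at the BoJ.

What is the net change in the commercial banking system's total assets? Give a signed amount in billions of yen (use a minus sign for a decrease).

-¥5 billion

FX sale ¥25 billion: just an asset swap on bank balance sheets → 0.
Currency deposit ¥54 billion: bank balance sheets expand → +¥54B.
Currency withdrawal ¥52 billion: bank balance sheets shrink → −¥52B.
Discount-window loan ¥83 billion: bank balance sheets expand → +¥83B.
Government account inflow ¥90 billion: bank balance sheets shrink → −¥90B.
Net: 0 + 54 − 52 + 83 − 90 = -¥5 billion.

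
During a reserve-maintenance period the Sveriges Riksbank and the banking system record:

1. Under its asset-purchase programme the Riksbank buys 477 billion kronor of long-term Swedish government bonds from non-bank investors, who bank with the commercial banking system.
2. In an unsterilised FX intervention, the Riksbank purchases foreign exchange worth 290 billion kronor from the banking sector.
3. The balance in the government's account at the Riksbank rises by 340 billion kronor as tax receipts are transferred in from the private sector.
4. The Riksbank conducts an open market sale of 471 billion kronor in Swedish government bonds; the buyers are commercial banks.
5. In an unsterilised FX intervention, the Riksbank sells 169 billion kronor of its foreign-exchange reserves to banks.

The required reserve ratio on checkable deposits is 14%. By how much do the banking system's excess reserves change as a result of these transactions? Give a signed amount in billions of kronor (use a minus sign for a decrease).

-232.18 billion

Asset purchase (from non-banks) 477 billion kronor: reserves +477B, deposits +477B.
FX purchase 290 billion kronor: reserves +290B, deposits 0.
Government account inflow 340 billion kronor: reserves −340B, deposits −340B.
OMO sale (to banks) 471 billion kronor: reserves −471B, deposits 0.
FX sale 169 billion kronor: reserves −169B, deposits 0.
Totals: Δreserves = −213B, Δdeposits = +137B.
Δrequired reserves = 14% × +137B = +19.18B.
Δexcess reserves = Δreserves − Δrequired = −213B − (+19.18B) = -232.18 billion.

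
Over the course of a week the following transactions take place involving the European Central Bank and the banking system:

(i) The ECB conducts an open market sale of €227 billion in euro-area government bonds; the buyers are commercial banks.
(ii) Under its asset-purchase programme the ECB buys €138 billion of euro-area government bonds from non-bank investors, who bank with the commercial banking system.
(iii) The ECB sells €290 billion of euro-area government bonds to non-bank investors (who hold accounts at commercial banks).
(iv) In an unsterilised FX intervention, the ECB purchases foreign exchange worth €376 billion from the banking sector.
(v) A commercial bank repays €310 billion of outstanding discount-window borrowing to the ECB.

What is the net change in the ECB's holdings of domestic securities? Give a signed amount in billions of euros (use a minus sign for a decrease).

ECB balance sheet:
  Assets:      Securities −€379B, Loans to banks −€310B, Foreign assets +€376B
  Liabilities: Bank reserves −€313B
So the change in the ECB's holdings of domestic securities is -€379 billion.

-€379 billion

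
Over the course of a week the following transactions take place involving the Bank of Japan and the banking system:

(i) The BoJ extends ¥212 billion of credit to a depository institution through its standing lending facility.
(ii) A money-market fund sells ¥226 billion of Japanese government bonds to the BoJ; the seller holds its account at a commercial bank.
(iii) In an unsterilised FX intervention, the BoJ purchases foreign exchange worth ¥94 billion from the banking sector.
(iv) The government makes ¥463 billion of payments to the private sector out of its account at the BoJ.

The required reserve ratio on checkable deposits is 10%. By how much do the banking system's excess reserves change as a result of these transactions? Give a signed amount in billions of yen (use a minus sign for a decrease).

Discount-window loan ¥212 billion: reserves +¥212B, deposits 0.
Asset purchase (from non-banks) ¥226 billion: reserves +¥226B, deposits +¥226B.
FX purchase ¥94 billion: reserves +¥94B, deposits 0.
Government spending ¥463 billion: reserves +¥463B, deposits +¥463B.
Totals: Δreserves = +¥995B, Δdeposits = +¥689B.
Δrequired reserves = 10% × +¥689B = +¥68.9B.
Δexcess reserves = Δreserves − Δrequired = +¥995B − (+¥68.9B) = +¥926.1 billion.

+¥926.1 billion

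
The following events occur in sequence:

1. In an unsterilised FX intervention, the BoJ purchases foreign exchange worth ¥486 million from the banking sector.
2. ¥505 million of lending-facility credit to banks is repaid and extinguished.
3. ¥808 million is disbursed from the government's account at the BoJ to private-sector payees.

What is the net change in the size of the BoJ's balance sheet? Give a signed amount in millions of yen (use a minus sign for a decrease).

-¥19 million

FX purchase ¥486 million: a BoJ asset is acquired → +¥486M.
Discount-window repayment ¥505 million: a BoJ asset is shed → −¥505M.
Government spending ¥808 million: only the composition of liabilities changes → 0.
Net: 486 − 505 + 0 = -¥19 million.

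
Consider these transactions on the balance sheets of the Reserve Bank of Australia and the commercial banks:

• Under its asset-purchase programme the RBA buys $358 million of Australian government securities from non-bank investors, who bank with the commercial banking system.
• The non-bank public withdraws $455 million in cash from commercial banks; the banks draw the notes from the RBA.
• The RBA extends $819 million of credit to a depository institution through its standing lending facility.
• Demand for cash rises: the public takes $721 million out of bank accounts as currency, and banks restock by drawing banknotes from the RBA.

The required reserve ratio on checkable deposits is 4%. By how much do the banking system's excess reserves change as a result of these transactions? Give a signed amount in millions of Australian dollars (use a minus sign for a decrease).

+$33.72 million

Asset purchase (from non-banks) $358 million: reserves +$358M, deposits +$358M.
Currency withdrawal $455 million: reserves −$455M, deposits −$455M.
Discount-window loan $819 million: reserves +$819M, deposits 0.
Currency withdrawal $721 million: reserves −$721M, deposits −$721M.
Totals: Δreserves = +$1M, Δdeposits = −$818M.
Δrequired reserves = 4% × −$818M = −$32.72M.
Δexcess reserves = Δreserves − Δrequired = +$1M − (−$32.72M) = +$33.72 million.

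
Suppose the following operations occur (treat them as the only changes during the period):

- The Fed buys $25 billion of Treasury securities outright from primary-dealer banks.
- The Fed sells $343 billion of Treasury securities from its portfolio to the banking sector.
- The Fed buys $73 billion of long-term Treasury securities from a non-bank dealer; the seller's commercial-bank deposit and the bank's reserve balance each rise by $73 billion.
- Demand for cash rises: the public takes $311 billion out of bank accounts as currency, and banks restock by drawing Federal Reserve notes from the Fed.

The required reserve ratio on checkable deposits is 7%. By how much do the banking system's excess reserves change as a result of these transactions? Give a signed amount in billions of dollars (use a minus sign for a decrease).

-$539.34 billion

OMO purchase (from banks) $25 billion: reserves +$25B, deposits 0.
OMO sale (to banks) $343 billion: reserves −$343B, deposits 0.
Asset purchase (from non-banks) $73 billion: reserves +$73B, deposits +$73B.
Currency withdrawal $311 billion: reserves −$311B, deposits −$311B.
Totals: Δreserves = −$556B, Δdeposits = −$238B.
Δrequired reserves = 7% × −$238B = −$16.66B.
Δexcess reserves = Δreserves − Δrequired = −$556B − (−$16.66B) = -$539.34 billion.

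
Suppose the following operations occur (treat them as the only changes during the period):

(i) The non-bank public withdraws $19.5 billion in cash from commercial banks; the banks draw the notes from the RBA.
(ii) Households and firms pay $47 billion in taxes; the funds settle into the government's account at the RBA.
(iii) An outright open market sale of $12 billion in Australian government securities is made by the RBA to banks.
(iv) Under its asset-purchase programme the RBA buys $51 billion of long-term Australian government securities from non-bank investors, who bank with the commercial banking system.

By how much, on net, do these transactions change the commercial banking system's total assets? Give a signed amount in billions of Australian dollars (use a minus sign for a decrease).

Currency withdrawal $19.5 billion: bank balance sheets shrink → −$19.5B.
Government account inflow $47 billion: bank balance sheets shrink → −$47B.
OMO sale (to banks) $12 billion: just an asset swap on bank balance sheets → 0.
Asset purchase (from non-banks) $51 billion: bank balance sheets expand → +$51B.
Net: −19.5 − 47 + 0 + 51 = -$15.5 billion.

-$15.5 billion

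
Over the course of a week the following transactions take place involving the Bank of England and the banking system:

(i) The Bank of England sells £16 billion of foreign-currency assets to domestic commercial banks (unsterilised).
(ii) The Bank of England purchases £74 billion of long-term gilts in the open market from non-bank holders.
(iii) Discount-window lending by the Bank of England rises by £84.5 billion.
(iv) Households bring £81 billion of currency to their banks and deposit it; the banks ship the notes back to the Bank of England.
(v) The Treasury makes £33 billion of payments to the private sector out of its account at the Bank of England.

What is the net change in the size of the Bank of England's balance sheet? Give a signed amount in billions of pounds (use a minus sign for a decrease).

Bank of England balance sheet:
  Assets:      Securities +£74B, Loans to banks +£84.5B, Foreign assets −£16B
  Liabilities: Bank reserves +£256.5B, Currency in circulation −£81B, Government deposits −£33B
Commercial banking system:
  Assets:      Reserves at CB +£256.5B, Foreign assets +£16B
  Liabilities: Checkable deposits +£188B, Borrowings from CB +£84.5B
Change in total Bank of England assets = +£142.5 billion.

+£142.5 billion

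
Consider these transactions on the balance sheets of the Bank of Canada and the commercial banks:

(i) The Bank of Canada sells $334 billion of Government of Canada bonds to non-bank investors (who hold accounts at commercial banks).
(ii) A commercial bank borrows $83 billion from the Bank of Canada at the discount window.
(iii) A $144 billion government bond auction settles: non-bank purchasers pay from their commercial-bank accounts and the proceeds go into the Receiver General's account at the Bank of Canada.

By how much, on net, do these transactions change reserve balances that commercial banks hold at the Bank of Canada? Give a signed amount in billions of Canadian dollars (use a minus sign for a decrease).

Asset sale (to non-banks) $334 billion: the non-bank buyers' banks settle from reserves → −$334B.
Discount-window loan $83 billion: the loan is credited to the bank's reserve account → +$83B.
Government account inflow $144 billion: funds move from bank reserves into the government account → −$144B.
Net: −334 + 83 − 144 = -$395 billion.

-$395 billion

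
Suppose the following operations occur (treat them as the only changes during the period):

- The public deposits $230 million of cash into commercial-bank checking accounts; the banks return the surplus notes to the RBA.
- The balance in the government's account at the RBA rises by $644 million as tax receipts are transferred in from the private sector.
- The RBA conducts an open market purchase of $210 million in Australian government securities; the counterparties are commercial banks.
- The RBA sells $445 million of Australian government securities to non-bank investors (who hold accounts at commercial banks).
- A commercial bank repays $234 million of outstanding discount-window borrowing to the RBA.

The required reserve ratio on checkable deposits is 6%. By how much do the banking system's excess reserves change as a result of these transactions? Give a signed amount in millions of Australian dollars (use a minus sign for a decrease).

-$831.46 million

Currency deposit $230 million: reserves +$230M, deposits +$230M.
Government account inflow $644 million: reserves −$644M, deposits −$644M.
OMO purchase (from banks) $210 million: reserves +$210M, deposits 0.
Asset sale (to non-banks) $445 million: reserves −$445M, deposits −$445M.
Discount-window repayment $234 million: reserves −$234M, deposits 0.
Totals: Δreserves = −$883M, Δdeposits = −$859M.
Δrequired reserves = 6% × −$859M = −$51.54M.
Δexcess reserves = Δreserves − Δrequired = −$883M − (−$51.54M) = -$831.46 million.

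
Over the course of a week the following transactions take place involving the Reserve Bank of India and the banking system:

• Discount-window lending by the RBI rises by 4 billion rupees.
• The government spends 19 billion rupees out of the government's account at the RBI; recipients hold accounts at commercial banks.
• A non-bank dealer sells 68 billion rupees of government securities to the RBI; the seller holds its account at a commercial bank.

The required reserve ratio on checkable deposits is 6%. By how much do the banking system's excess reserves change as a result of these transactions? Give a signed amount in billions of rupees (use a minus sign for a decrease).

Discount-window loan 4 billion rupees: reserves +4B, deposits 0.
Government spending 19 billion rupees: reserves +19B, deposits +19B.
Asset purchase (from non-banks) 68 billion rupees: reserves +68B, deposits +68B.
Totals: Δreserves = +91B, Δdeposits = +87B.
Δrequired reserves = 6% × +87B = +5.22B.
Δexcess reserves = Δreserves − Δrequired = +91B − (+5.22B) = +85.78 billion.

+85.78 billion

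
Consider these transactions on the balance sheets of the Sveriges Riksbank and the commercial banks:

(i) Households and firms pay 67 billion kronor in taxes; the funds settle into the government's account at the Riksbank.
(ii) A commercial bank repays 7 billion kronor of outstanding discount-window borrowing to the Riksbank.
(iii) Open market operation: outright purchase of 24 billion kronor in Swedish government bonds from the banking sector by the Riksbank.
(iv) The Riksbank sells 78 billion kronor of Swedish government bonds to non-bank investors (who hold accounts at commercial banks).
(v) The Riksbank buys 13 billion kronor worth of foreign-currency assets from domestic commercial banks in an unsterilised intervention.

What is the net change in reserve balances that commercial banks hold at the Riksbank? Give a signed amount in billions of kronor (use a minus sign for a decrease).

-115 billion

Riksbank balance sheet:
  Assets:      Securities −54B, Loans to banks −7B, Foreign assets +13B
  Liabilities: Bank reserves −115B, Government deposits +67B
So the change in reserve balances that commercial banks hold at the Riksbank is -115 billion.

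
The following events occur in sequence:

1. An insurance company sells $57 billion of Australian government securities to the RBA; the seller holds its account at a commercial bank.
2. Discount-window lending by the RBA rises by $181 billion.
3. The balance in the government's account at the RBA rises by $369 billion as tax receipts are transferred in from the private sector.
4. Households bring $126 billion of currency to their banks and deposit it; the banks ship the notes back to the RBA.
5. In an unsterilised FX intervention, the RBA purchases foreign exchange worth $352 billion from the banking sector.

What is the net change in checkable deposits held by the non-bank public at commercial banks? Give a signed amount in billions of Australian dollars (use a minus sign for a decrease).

-$186 billion

Asset purchase (from non-banks) $57 billion: non-bank counterparties' bank balances rise → +$57B.
Discount-window loan $181 billion: the counterparty is a bank, so public deposits are unchanged → 0.
Government account inflow $369 billion: non-bank counterparties' bank balances fall → −$369B.
Currency deposit $126 billion: non-bank counterparties' bank balances rise → +$126B.
FX purchase $352 billion: the counterparty is a bank, so public deposits are unchanged → 0.
Net: 57 + 0 − 369 + 126 + 0 = -$186 billion.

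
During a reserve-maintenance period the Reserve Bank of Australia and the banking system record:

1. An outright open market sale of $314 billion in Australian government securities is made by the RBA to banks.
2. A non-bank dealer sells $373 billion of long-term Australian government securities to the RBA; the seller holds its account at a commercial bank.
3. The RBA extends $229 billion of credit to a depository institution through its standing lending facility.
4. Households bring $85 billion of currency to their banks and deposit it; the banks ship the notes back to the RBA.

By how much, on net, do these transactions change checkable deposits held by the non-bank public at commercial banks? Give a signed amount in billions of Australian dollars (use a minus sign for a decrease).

+$458 billion

RBA balance sheet:
  Assets:      Securities +$59B, Loans to banks +$229B
  Liabilities: Bank reserves +$373B, Currency in circulation −$85B
Commercial banking system:
  Assets:      Reserves at CB +$373B, Securities +$314B
  Liabilities: Checkable deposits +$458B, Borrowings from CB +$229B
So the change in checkable deposits held by the non-bank public at commercial banks is +$458 billion.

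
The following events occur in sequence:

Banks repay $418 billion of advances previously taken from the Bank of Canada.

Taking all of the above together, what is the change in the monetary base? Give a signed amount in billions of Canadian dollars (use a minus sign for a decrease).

Discount-window repayment $418 billion: Bank of Canada balance sheet contracts → −$418B.

-$418 billion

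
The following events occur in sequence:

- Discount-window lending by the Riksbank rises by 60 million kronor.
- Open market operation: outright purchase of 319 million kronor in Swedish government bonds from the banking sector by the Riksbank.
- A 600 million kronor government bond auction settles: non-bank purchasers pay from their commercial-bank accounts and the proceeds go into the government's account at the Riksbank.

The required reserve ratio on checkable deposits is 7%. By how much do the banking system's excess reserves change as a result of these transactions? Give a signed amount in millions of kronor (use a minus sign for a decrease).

Discount-window loan 60 million kronor: reserves +60M, deposits 0.
OMO purchase (from banks) 319 million kronor: reserves +319M, deposits 0.
Government account inflow 600 million kronor: reserves −600M, deposits −600M.
Totals: Δreserves = −221M, Δdeposits = −600M.
Δrequired reserves = 7% × −600M = −42M.
Δexcess reserves = Δreserves − Δrequired = −221M − (−42M) = -179 million.

-179 million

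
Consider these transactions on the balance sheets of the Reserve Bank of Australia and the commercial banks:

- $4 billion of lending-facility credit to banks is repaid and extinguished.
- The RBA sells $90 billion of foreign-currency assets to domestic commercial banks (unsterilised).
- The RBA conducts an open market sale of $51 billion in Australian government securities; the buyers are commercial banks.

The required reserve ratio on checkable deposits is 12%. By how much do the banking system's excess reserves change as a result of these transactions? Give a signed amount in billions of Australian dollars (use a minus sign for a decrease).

Discount-window repayment $4 billion: reserves −$4B, deposits 0.
FX sale $90 billion: reserves −$90B, deposits 0.
OMO sale (to banks) $51 billion: reserves −$51B, deposits 0.
Totals: Δreserves = −$145B, Δdeposits = 0.
Δrequired reserves = 12% × 0 = 0.
Δexcess reserves = Δreserves − Δrequired = −$145B − (0) = -$145 billion.

-$145 billion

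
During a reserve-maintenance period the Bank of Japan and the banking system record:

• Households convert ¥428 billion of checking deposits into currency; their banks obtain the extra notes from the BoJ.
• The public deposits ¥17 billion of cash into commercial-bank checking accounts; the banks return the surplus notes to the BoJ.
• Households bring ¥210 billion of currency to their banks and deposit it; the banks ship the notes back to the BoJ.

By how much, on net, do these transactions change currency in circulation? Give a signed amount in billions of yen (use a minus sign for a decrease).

+¥201 billion

BoJ balance sheet:
  Assets:      no change
  Liabilities: Bank reserves −¥201B, Currency in circulation +¥201B
So the change in currency in circulation is +¥201 billion.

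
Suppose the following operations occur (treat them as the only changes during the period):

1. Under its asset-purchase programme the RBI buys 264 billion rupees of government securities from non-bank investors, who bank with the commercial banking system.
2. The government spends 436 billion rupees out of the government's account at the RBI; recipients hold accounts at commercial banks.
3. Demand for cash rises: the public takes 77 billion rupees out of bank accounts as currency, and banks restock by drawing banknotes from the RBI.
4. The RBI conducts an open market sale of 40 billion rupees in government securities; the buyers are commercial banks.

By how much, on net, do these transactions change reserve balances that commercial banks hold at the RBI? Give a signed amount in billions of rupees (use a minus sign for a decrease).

RBI balance sheet:
  Assets:      Securities +224B
  Liabilities: Bank reserves +583B, Currency in circulation +77B, Government deposits −436B
Commercial banking system:
  Assets:      Reserves at CB +583B, Securities +40B
  Liabilities: Checkable deposits +623B
So the change in reserve balances that commercial banks hold at the RBI is +583 billion.

+583 billion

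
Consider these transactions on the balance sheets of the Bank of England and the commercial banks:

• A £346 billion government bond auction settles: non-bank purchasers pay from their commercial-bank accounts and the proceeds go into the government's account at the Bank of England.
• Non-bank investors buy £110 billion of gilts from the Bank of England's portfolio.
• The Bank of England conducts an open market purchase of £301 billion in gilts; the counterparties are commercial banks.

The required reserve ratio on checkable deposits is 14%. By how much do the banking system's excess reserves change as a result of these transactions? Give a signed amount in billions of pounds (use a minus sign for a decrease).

Government account inflow £346 billion: reserves −£346B, deposits −£346B.
Asset sale (to non-banks) £110 billion: reserves −£110B, deposits −£110B.
OMO purchase (from banks) £301 billion: reserves +£301B, deposits 0.
Totals: Δreserves = −£155B, Δdeposits = −£456B.
Δrequired reserves = 14% × −£456B = −£63.84B.
Δexcess reserves = Δreserves − Δrequired = −£155B − (−£63.84B) = -£91.16 billion.

-£91.16 billion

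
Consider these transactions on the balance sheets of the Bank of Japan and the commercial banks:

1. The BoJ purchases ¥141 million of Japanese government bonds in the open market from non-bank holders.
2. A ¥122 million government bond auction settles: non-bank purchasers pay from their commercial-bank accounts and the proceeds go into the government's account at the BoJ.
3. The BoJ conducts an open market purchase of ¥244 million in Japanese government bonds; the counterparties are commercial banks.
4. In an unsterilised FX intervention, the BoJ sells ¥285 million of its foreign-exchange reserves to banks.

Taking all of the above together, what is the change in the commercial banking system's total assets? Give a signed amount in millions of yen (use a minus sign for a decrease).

+¥19 million

Asset purchase (from non-banks) ¥141 million: bank balance sheets expand → +¥141M.
Government account inflow ¥122 million: bank balance sheets shrink → −¥122M.
OMO purchase (from banks) ¥244 million: just an asset swap on bank balance sheets → 0.
FX sale ¥285 million: just an asset swap on bank balance sheets → 0.
Net: 141 − 122 + 0 + 0 = +¥19 million.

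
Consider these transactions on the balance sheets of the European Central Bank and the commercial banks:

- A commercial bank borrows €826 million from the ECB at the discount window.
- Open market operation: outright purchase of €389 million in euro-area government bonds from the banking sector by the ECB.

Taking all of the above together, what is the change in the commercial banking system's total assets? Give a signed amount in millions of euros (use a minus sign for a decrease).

+€826 million

Discount-window loan €826 million: bank balance sheets expand → +€826M.
OMO purchase (from banks) €389 million: just an asset swap on bank balance sheets → 0.
Net: 826 + 0 = +€826 million.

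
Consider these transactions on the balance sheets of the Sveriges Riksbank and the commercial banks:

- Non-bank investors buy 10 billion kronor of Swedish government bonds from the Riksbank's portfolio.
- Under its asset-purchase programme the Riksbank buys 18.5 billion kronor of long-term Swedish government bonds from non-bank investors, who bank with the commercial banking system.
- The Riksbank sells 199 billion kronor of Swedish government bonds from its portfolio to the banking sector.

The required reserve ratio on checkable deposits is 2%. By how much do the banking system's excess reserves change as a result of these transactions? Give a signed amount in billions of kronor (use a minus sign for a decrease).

-190.67 billion

Asset sale (to non-banks) 10 billion kronor: reserves −10B, deposits −10B.
Asset purchase (from non-banks) 18.5 billion kronor: reserves +18.5B, deposits +18.5B.
OMO sale (to banks) 199 billion kronor: reserves −199B, deposits 0.
Totals: Δreserves = −190.5B, Δdeposits = +8.5B.
Δrequired reserves = 2% × +8.5B = +0.17B.
Δexcess reserves = Δreserves − Δrequired = −190.5B − (+0.17B) = -190.67 billion.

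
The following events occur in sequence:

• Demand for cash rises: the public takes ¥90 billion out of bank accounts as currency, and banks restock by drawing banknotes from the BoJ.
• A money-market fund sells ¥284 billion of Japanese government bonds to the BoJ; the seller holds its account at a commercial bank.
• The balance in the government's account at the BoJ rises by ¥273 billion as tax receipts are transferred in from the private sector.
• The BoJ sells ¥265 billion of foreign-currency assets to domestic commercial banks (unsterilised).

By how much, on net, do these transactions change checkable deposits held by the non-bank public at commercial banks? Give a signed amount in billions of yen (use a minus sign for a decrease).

BoJ balance sheet:
  Assets:      Securities +¥284B, Foreign assets −¥265B
  Liabilities: Bank reserves −¥344B, Currency in circulation +¥90B, Government deposits +¥273B
Commercial banking system:
  Assets:      Reserves at CB −¥344B, Foreign assets +¥265B
  Liabilities: Checkable deposits −¥79B
So the change in checkable deposits held by the non-bank public at commercial banks is -¥79 billion.

-¥79 billion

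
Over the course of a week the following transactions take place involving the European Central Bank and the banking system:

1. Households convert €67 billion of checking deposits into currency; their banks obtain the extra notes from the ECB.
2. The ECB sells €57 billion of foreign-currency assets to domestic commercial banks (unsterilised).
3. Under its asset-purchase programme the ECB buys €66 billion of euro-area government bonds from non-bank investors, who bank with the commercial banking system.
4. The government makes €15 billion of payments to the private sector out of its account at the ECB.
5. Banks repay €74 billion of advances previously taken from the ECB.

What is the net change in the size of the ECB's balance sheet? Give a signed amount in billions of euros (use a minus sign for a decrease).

-€65 billion

ECB balance sheet:
  Assets:      Securities +€66B, Loans to banks −€74B, Foreign assets −€57B
  Liabilities: Bank reserves −€117B, Currency in circulation +€67B, Government deposits −€15B
Commercial banking system:
  Assets:      Reserves at CB −€117B, Foreign assets +€57B
  Liabilities: Checkable deposits +€14B, Borrowings from CB −€74B
Change in total ECB assets = -€65 billion.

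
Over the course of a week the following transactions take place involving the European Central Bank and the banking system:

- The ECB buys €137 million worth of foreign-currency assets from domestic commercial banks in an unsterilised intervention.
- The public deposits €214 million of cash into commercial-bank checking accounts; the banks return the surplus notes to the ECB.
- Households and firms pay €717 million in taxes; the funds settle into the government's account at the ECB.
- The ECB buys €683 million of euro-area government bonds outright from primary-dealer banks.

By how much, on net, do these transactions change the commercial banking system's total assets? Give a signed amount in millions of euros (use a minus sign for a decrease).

ECB balance sheet:
  Assets:      Securities +€683M, Foreign assets +€137M
  Liabilities: Bank reserves +€317M, Currency in circulation −€214M, Government deposits +€717M
Commercial banking system:
  Assets:      Reserves at CB +€317M, Securities −€683M, Foreign assets −€137M
  Liabilities: Checkable deposits −€503M
Change in total bank assets = -€503 million.

-€503 million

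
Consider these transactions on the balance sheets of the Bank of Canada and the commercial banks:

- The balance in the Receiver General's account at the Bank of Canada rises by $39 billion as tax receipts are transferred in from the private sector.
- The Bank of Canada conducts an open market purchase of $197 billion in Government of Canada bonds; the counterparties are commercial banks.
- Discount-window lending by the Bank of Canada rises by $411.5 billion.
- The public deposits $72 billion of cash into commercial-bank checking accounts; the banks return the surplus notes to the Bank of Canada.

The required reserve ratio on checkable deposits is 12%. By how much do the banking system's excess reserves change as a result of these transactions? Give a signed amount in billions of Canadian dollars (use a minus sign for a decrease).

Government account inflow $39 billion: reserves −$39B, deposits −$39B.
OMO purchase (from banks) $197 billion: reserves +$197B, deposits 0.
Discount-window loan $411.5 billion: reserves +$411.5B, deposits 0.
Currency deposit $72 billion: reserves +$72B, deposits +$72B.
Totals: Δreserves = +$641.5B, Δdeposits = +$33B.
Δrequired reserves = 12% × +$33B = +$3.96B.
Δexcess reserves = Δreserves − Δrequired = +$641.5B − (+$3.96B) = +$637.54 billion.

+$637.54 billion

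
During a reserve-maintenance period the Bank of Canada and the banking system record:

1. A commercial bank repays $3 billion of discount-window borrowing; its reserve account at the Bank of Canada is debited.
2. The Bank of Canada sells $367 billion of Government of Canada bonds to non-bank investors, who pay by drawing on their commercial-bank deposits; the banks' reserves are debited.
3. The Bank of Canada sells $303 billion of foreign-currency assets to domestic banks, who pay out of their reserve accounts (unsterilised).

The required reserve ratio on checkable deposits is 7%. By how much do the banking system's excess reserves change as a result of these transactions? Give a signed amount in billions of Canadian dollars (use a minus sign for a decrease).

-$647.31 billion

Discount-window repayment $3 billion: reserves −$3B, deposits 0.
Asset sale (to non-banks) $367 billion: reserves −$367B, deposits −$367B.
FX sale $303 billion: reserves −$303B, deposits 0.
Totals: Δreserves = −$673B, Δdeposits = −$367B.
Δrequired reserves = 7% × −$367B = −$25.69B.
Δexcess reserves = Δreserves − Δrequired = −$673B − (−$25.69B) = -$647.31 billion.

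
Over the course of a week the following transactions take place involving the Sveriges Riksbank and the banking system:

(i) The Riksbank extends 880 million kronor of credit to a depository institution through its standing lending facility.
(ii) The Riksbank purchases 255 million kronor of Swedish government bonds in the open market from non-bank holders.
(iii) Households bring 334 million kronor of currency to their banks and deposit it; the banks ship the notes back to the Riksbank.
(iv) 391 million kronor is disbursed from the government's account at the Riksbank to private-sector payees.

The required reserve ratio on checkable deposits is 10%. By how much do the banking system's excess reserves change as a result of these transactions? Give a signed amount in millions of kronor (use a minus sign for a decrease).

+1762 million

Discount-window loan 880 million kronor: reserves +880M, deposits 0.
Asset purchase (from non-banks) 255 million kronor: reserves +255M, deposits +255M.
Currency deposit 334 million kronor: reserves +334M, deposits +334M.
Government spending 391 million kronor: reserves +391M, deposits +391M.
Totals: Δreserves = +1860M, Δdeposits = +980M.
Δrequired reserves = 10% × +980M = +98M.
Δexcess reserves = Δreserves − Δrequired = +1860M − (+98M) = +1762 million.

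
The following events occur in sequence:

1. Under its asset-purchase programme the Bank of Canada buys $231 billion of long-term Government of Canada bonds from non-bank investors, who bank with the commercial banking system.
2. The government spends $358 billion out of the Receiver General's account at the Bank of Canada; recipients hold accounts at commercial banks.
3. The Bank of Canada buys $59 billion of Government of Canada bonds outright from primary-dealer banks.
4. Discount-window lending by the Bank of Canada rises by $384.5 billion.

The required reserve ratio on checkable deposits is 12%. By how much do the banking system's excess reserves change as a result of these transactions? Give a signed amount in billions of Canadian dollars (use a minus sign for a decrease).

Asset purchase (from non-banks) $231 billion: reserves +$231B, deposits +$231B.
Government spending $358 billion: reserves +$358B, deposits +$358B.
OMO purchase (from banks) $59 billion: reserves +$59B, deposits 0.
Discount-window loan $384.5 billion: reserves +$384.5B, deposits 0.
Totals: Δreserves = +$1032.5B, Δdeposits = +$589B.
Δrequired reserves = 12% × +$589B = +$70.68B.
Δexcess reserves = Δreserves − Δrequired = +$1032.5B − (+$70.68B) = +$961.82 billion.

+$961.82 billion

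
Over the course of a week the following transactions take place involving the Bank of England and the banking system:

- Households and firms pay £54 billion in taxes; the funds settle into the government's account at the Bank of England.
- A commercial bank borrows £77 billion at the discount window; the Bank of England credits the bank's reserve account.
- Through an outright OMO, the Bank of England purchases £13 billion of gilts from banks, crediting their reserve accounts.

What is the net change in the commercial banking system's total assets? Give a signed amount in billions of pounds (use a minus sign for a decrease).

+£23 billion

Bank of England balance sheet:
  Assets:      Securities +£13B, Loans to banks +£77B
  Liabilities: Bank reserves +£36B, Government deposits +£54B
Commercial banking system:
  Assets:      Reserves at CB +£36B, Securities −£13B
  Liabilities: Checkable deposits −£54B, Borrowings from CB +£77B
Change in total bank assets = +£23 billion.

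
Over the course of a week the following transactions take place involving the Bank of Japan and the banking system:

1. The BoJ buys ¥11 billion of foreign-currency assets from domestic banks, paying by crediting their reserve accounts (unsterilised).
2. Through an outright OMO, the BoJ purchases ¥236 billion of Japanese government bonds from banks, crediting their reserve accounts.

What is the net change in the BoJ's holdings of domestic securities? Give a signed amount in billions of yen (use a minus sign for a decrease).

+¥236 billion

BoJ balance sheet:
  Assets:      Securities +¥236B, Foreign assets +¥11B
  Liabilities: Bank reserves +¥247B
Commercial banking system:
  Assets:      Reserves at CB +¥247B, Securities −¥236B, Foreign assets −¥11B
  Liabilities: no change
So the change in the BoJ's holdings of domestic securities is +¥236 billion.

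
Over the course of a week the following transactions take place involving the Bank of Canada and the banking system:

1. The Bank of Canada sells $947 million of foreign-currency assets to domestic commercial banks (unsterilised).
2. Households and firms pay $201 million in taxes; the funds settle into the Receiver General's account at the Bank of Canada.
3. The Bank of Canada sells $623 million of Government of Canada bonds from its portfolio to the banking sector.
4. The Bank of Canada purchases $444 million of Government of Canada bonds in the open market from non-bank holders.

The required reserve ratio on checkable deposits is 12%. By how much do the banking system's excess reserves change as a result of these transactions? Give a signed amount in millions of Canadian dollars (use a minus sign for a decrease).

FX sale $947 million: reserves −$947M, deposits 0.
Government account inflow $201 million: reserves −$201M, deposits −$201M.
OMO sale (to banks) $623 million: reserves −$623M, deposits 0.
Asset purchase (from non-banks) $444 million: reserves +$444M, deposits +$444M.
Totals: Δreserves = −$1327M, Δdeposits = +$243M.
Δrequired reserves = 12% × +$243M = +$29.16M.
Δexcess reserves = Δreserves − Δrequired = −$1327M − (+$29.16M) = -$1356.16 million.

-$1356.16 million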